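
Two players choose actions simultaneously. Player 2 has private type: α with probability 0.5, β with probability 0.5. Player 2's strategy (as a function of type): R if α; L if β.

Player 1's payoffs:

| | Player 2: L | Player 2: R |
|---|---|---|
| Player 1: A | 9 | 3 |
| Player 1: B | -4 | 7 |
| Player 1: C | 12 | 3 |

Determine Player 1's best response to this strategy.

C

Compute Player 1's expected payoff for each action, taking the expectation over Player 2's type.
E[A] = 0.5·(3) + 0.5·(9) = 6
E[B] = 0.5·(7) + 0.5·(-4) = 1.5
E[C] = 0.5·(3) + 0.5·(12) = 7.5
Best response: C (7.5 is the largest).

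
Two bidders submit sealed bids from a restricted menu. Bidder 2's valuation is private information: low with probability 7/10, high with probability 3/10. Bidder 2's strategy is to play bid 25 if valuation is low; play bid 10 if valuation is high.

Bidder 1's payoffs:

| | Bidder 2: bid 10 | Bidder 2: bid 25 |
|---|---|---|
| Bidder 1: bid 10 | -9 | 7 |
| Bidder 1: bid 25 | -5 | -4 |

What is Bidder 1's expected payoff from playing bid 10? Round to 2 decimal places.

Take the expectation over Bidder 2's valuation, weighting each type's action by its prior probability.
E[bid 10] = 7/10·7 + 3/10·(-9) = 49/10 + (-27/10) = 11/5

2.20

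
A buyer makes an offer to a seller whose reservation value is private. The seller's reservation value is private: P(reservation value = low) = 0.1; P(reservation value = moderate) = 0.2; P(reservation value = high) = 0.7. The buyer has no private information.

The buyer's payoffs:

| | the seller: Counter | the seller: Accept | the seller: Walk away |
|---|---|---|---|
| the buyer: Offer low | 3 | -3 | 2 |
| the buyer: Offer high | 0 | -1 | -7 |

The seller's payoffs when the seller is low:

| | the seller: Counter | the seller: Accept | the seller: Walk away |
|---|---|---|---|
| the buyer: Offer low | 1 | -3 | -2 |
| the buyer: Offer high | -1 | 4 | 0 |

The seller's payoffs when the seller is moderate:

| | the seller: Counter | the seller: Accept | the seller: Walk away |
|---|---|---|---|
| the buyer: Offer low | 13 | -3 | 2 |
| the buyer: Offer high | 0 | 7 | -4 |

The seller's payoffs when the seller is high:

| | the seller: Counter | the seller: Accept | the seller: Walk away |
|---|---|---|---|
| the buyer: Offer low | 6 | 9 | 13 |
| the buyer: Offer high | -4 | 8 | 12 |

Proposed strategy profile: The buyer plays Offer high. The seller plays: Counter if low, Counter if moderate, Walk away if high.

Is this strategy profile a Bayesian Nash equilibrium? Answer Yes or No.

The buyer plays Offer high: E[Offer high] = 0.1·(0) + 0.2·(0) + 0.7·(-7) = -4.9; E[Offer low] = 2.3. Not best-responding. ✗
The seller (reservation value low), facing Offer high: Counter gives -1, Accept gives 4, Walk away gives 0. Proposed Counter is not best — profitable deviation exists. ✗
The seller (reservation value moderate), facing Offer high: Counter gives 0, Accept gives 7, Walk away gives -4. Proposed Counter is not best — profitable deviation exists. ✗
The seller (reservation value high), facing Offer high: Counter gives -4, Accept gives 8, Walk away gives 12. Proposed Walk away is best. ✓

No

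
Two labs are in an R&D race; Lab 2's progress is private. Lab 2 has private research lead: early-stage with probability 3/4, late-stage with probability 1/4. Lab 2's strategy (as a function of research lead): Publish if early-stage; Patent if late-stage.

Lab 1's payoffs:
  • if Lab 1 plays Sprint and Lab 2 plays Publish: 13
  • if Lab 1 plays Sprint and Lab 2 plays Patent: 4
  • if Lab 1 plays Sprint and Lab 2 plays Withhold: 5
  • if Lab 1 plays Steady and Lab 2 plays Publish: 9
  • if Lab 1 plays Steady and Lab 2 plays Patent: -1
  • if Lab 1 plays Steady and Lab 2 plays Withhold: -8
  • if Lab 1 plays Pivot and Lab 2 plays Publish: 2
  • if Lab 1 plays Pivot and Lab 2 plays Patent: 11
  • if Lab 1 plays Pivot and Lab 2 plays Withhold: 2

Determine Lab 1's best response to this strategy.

E[Sprint] = 3/4·(13) + 1/4·(4) = 43/4
E[Steady] = 3/4·(9) + 1/4·(-1) = 13/2
E[Pivot] = 3/4·(2) + 1/4·(11) = 17/4
Best response: Sprint (43/4 is the largest).

Sprint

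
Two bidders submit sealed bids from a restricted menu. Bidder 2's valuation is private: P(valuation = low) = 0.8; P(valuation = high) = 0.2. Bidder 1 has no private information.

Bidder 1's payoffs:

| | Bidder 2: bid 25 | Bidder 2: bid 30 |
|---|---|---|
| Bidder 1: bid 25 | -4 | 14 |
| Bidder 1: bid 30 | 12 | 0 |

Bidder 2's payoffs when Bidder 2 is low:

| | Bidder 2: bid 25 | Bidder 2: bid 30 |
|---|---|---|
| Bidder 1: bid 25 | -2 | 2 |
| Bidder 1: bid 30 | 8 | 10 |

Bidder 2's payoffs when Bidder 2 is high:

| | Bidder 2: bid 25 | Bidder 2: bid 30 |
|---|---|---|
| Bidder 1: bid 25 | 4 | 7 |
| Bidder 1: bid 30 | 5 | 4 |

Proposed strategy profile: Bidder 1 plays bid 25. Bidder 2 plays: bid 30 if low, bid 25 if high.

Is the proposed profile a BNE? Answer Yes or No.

No

A profile is a BNE iff every type of every player is best-responding given beliefs about the other side.
Bidder 1 plays bid 25: E[bid 25] = 0.8·(14) + 0.2·(-4) = 10.4; E[bid 30] = 2.4. Best-responding. ✓
Bidder 2 (valuation low), facing bid 25: bid 25 gives -2, bid 30 gives 2. Proposed bid 30 is best. ✓
Bidder 2 (valuation high), facing bid 25: bid 25 gives 4, bid 30 gives 7. Proposed bid 25 is not best — profitable deviation exists. ✗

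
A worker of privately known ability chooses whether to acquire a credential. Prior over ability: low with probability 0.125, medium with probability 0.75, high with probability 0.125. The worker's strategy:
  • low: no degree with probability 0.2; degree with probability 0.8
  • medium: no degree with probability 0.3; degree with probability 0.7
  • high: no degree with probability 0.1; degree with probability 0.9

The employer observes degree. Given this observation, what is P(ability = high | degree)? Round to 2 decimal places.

P(degree) = 0.125·0.8 + 0.75·0.7 + 0.125·0.9 = 0.7375
P(high | degree) = (0.125·0.9) / 0.7375 = 0.1125 / 0.7375 = 0.152542

0.15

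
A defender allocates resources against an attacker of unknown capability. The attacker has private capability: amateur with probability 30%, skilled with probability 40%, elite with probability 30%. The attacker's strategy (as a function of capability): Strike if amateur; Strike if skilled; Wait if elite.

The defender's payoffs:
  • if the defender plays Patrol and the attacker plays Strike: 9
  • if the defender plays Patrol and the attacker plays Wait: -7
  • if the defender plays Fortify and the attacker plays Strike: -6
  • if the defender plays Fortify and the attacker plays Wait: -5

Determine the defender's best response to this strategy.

E[Patrol] = 0.3·(9) + 0.4·(9) + 0.3·(-7) = 4.2
E[Fortify] = 0.3·(-6) + 0.4·(-6) + 0.3·(-5) = -5.7
Best response: Patrol (4.2 is the largest).

Patrol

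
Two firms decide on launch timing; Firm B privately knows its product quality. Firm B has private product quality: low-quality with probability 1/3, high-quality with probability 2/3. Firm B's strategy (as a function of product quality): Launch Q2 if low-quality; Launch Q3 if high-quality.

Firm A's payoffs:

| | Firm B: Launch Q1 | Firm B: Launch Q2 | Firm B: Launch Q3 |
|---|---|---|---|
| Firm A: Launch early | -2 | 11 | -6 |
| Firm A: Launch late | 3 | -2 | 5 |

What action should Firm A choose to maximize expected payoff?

E[Launch early] = 1/3·(11) + 2/3·(-6) = -1/3
E[Launch late] = 1/3·(-2) + 2/3·(5) = 8/3
Best response: Launch late (8/3 is the largest).

Launch late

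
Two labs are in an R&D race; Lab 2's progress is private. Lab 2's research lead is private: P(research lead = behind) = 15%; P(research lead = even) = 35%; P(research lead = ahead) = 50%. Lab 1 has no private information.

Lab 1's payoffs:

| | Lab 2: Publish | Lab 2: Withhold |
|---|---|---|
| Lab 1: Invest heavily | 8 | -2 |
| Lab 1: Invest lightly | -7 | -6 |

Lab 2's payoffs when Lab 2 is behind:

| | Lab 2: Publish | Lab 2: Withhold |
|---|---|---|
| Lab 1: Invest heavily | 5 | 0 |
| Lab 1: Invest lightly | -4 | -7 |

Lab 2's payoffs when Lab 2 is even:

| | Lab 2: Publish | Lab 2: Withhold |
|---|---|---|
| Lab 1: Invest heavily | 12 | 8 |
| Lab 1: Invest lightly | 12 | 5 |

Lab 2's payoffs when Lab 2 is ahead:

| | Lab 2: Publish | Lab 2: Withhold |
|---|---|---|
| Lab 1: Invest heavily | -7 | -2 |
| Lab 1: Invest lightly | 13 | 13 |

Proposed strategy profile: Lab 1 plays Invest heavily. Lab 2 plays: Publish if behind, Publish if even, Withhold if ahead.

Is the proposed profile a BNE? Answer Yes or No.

Lab 1 plays Invest heavily: E[Invest heavily] = 0.15·(8) + 0.35·(8) + 0.5·(-2) = 3; E[Invest lightly] = -6.5. Best-responding. ✓
Lab 2 (research lead behind), facing Invest heavily: Publish gives 5, Withhold gives 0. Proposed Publish is best. ✓
Lab 2 (research lead even), facing Invest heavily: Publish gives 12, Withhold gives 8. Proposed Publish is best. ✓
Lab 2 (research lead ahead), facing Invest heavily: Publish gives -7, Withhold gives -2. Proposed Withhold is best. ✓

Yes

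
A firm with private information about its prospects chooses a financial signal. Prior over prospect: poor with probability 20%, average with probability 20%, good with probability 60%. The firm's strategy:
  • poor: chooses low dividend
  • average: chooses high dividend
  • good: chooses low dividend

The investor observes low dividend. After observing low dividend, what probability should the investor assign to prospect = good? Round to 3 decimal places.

Apply Bayes' rule using the sender's strategy as the likelihood.
P(low dividend) = 0.2·1 + 0.2·0 + 0.6·1 = 0.8
P(good | low dividend) = (0.6·1) / 0.8 = 0.6 / 0.8 = 0.75

0.750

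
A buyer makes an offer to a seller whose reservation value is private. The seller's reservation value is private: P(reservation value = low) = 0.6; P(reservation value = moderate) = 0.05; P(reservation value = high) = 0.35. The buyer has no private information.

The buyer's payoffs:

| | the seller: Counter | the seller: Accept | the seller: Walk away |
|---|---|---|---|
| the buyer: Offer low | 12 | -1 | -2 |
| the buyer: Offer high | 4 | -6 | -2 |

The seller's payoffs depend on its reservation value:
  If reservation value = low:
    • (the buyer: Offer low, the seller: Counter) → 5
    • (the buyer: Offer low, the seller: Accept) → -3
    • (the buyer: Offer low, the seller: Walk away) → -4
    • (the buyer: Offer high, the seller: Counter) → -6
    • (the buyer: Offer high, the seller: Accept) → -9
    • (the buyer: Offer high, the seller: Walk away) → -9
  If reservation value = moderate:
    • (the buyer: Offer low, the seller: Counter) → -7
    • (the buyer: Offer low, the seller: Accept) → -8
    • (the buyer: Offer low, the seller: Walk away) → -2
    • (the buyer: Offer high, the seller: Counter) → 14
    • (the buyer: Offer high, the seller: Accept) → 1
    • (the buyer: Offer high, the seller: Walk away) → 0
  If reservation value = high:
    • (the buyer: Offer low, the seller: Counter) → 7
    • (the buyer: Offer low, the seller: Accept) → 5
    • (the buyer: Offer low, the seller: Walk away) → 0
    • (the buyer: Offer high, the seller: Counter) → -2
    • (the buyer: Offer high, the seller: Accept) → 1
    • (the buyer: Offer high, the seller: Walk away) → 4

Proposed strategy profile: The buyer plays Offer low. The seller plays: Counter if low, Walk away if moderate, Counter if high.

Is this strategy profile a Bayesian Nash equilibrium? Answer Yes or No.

Yes

The buyer plays Offer low: E[Offer low] = 0.6·(12) + 0.05·(-2) + 0.35·(12) = 11.3; E[Offer high] = 3.7. Best-responding. ✓
The seller (reservation value low), facing Offer low: Counter gives 5, Accept gives -3, Walk away gives -4. Proposed Counter is best. ✓
The seller (reservation value moderate), facing Offer low: Counter gives -7, Accept gives -8, Walk away gives -2. Proposed Walk away is best. ✓
The seller (reservation value high), facing Offer low: Counter gives 7, Accept gives 5, Walk away gives 0. Proposed Counter is best. ✓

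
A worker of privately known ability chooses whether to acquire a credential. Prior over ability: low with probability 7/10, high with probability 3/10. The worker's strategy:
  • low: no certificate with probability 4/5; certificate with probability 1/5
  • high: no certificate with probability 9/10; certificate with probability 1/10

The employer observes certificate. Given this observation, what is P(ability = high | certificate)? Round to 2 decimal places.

P(certificate) = (7/10)·(1/5) + (3/10)·(1/10) = 17/100
P(high | certificate) = ((3/10)·(1/10)) / (17/100) = (3/100) / (17/100) = 3/17

0.18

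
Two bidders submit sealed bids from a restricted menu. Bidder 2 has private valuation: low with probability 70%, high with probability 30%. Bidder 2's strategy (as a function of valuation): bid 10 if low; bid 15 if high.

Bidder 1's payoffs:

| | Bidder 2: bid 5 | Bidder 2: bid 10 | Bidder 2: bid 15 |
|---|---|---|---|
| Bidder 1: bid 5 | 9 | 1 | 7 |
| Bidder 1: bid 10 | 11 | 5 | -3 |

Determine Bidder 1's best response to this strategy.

E[bid 5] = 0.7·(1) + 0.3·(7) = 2.8
E[bid 10] = 0.7·(5) + 0.3·(-3) = 2.6
Best response: bid 5 (2.8 is the largest).

bid 5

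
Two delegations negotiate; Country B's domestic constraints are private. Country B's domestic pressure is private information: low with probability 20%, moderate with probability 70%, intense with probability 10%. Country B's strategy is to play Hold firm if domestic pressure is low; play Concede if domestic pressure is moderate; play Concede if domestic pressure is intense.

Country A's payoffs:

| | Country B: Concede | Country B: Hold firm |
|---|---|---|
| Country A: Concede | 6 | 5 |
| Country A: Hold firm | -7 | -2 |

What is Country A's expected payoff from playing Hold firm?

E[Hold firm] = 0.2·(-2) + 0.7·(-7) + 0.1·(-7) = (-0.4) + (-4.9) + (-0.7) = -6

-6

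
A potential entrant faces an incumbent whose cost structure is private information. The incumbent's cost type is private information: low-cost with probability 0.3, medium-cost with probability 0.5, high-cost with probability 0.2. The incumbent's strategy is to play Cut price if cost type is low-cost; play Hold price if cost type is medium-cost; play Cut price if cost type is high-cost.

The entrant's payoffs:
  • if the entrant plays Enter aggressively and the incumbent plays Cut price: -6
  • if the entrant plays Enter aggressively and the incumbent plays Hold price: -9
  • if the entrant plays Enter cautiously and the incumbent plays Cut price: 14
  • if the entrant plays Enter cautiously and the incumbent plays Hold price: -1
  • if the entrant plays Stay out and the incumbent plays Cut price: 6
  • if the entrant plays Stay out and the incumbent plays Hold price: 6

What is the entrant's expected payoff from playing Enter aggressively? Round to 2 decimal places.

-7.50

Take the expectation over the incumbent's cost type, weighting each type's action by its prior probability.
E[Enter aggressively] = 0.3·(-6) + 0.5·(-9) + 0.2·(-6) = (-1.8) + (-4.5) + (-1.2) = -7.5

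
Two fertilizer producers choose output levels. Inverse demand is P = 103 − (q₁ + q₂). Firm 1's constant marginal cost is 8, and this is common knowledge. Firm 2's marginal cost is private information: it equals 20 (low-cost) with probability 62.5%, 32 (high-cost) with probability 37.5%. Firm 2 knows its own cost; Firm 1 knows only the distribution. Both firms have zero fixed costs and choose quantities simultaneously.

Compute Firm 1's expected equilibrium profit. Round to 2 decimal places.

1381.36

Type-c best response for Firm 2: q₂(c) = (103 − c)/2 − q₁/2.
Firm 1 maximizes expected profit; its first-order condition is 103 − 2q₁ − E[q₂] − 8 = 0.
Substituting E[q₂] and solving: E[c₂] = 24.5, so q₁ = (103 − 2·8 + 24.5)/3 = 37.1667.
E[P] = 103 − (q₁ + E[q₂]) = 45.1667; Firm 1's expected profit = (E[P] − 8)·q₁ = (45.1667 − 8)·37.1667 = 1381.36.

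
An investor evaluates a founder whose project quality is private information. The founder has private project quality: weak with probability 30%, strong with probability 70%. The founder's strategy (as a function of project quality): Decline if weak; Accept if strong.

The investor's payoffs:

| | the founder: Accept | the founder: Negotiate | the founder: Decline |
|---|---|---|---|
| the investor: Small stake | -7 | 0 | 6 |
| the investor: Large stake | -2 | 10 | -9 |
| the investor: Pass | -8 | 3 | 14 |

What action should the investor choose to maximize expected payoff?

E[Small stake] = 0.3·(6) + 0.7·(-7) = -3.1
E[Large stake] = 0.3·(-9) + 0.7·(-2) = -4.1
E[Pass] = 0.3·(14) + 0.7·(-8) = -1.4
Best response: Pass (-1.4 is the largest).

Pass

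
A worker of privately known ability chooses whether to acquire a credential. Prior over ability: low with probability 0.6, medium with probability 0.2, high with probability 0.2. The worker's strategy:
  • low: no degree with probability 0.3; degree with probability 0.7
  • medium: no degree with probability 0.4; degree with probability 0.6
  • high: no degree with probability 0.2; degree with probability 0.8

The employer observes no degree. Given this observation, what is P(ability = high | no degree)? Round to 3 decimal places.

P(no degree) = 0.6·0.3 + 0.2·0.4 + 0.2·0.2 = 0.3
P(high | no degree) = (0.2·0.2) / 0.3 = 0.04 / 0.3 = 0.133333

0.133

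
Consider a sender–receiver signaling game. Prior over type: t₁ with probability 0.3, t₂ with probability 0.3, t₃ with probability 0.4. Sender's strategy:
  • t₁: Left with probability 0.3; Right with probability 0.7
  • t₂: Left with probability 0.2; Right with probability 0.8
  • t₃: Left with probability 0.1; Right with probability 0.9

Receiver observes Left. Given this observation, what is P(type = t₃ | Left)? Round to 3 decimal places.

P(Left) = 0.3·0.3 + 0.3·0.2 + 0.4·0.1 = 0.19
P(t₃ | Left) = (0.4·0.1) / 0.19 = 0.04 / 0.19 = 0.210526

0.211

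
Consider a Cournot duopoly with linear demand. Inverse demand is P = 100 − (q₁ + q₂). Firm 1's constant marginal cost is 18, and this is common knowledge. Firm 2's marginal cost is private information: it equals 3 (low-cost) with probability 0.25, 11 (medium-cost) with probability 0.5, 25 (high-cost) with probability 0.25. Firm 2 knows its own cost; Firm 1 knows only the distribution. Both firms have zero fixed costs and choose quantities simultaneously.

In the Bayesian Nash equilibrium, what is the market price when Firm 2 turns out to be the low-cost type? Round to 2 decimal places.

Each type of Firm 2 best-responds to q₁; Firm 1 best-responds to the expected q₂ over Firm 2's types.
Firm 2 with cost c maximizes (100 − (q₁+q₂) − c)·q₂, giving q₂(c) = (100 − c − q₁)/2.
E[c₂] = 0.25·3 + 0.5·11 + 0.25·25 = 12.5
Firm 1's FOC against E[q₂] yields q₁ = (100 − 2·18 + E[c₂])/3 = (100 − 36 + 12.5)/3 = 25.5.
q₂(low-cost) = 35.75, so P = 100 − (25.5 + 35.75) = 38.75.

38.75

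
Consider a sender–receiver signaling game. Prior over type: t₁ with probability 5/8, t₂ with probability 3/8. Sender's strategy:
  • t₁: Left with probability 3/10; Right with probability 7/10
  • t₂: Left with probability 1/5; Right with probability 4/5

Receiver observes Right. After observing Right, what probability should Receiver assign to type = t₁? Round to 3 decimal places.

P(Right) = (5/8)·(7/10) + (3/8)·(4/5) = 59/80
P(t₁ | Right) = ((5/8)·(7/10)) / (59/80) = (7/16) / (59/80) = 35/59

0.593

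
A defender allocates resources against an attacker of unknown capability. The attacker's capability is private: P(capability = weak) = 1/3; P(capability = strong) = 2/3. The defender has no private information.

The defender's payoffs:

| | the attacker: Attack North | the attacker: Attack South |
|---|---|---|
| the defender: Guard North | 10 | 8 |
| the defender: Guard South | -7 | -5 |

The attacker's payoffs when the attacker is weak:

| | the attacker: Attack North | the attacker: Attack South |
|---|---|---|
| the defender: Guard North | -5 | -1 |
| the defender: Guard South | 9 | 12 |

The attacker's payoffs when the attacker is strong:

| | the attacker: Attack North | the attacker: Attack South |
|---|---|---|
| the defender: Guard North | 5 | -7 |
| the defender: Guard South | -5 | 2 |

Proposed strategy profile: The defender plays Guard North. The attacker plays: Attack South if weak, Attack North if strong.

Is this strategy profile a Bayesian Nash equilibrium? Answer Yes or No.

Yes

The defender plays Guard North: E[Guard North] = 1/3·(8) + 2/3·(10) = 28/3; E[Guard South] = -19/3. Best-responding. ✓
The attacker (capability weak), facing Guard North: Attack North gives -5, Attack South gives -1. Proposed Attack South is best. ✓
The attacker (capability strong), facing Guard North: Attack North gives 5, Attack South gives -7. Proposed Attack North is best. ✓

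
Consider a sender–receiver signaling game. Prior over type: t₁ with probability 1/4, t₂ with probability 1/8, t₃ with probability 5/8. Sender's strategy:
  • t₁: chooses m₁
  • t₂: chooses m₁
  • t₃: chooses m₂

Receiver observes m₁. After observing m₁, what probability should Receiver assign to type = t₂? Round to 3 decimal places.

0.333

P(m₁) = (1/4)·1 + (1/8)·1 + (5/8)·0 = 3/8
P(t₂ | m₁) = ((1/8)·1) / (3/8) = (1/8) / (3/8) = 1/3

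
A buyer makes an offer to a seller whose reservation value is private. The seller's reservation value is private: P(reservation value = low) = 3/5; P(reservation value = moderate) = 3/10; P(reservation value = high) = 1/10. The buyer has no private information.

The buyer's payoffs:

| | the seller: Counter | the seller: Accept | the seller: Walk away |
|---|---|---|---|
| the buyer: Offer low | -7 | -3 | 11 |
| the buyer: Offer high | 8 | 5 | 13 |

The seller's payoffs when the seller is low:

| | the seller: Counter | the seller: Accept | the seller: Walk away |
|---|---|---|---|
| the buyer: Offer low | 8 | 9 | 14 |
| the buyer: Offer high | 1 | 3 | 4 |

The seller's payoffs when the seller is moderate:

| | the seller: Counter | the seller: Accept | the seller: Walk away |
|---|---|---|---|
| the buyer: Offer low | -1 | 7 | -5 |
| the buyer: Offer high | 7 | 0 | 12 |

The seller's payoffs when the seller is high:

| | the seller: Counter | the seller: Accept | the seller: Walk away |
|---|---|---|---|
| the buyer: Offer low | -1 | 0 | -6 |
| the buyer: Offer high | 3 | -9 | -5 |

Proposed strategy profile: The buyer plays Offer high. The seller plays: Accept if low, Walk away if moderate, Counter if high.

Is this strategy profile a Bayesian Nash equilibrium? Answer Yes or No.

No

The buyer plays Offer high: E[Offer high] = 3/5·(5) + 3/10·(13) + 1/10·(8) = 77/10; E[Offer low] = 4/5. Best-responding. ✓
The seller (reservation value low), facing Offer high: Counter gives 1, Accept gives 3, Walk away gives 4. Proposed Accept is not best — profitable deviation exists. ✗
The seller (reservation value moderate), facing Offer high: Counter gives 7, Accept gives 0, Walk away gives 12. Proposed Walk away is best. ✓
The seller (reservation value high), facing Offer high: Counter gives 3, Accept gives -9, Walk away gives -5. Proposed Counter is best. ✓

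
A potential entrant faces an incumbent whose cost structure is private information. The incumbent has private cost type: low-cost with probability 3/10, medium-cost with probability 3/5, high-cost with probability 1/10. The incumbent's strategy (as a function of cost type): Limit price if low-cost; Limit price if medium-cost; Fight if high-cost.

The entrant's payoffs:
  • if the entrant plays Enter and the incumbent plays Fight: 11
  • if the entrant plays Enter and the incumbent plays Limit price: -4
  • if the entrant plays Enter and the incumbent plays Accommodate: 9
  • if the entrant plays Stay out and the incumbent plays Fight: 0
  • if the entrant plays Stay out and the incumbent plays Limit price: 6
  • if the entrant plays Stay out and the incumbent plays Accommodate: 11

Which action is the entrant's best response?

Stay out

E[Enter] = 3/10·(-4) + 3/5·(-4) + 1/10·(11) = -5/2
E[Stay out] = 3/10·(6) + 3/5·(6) + 1/10·(0) = 27/5
Best response: Stay out (27/5 is the largest).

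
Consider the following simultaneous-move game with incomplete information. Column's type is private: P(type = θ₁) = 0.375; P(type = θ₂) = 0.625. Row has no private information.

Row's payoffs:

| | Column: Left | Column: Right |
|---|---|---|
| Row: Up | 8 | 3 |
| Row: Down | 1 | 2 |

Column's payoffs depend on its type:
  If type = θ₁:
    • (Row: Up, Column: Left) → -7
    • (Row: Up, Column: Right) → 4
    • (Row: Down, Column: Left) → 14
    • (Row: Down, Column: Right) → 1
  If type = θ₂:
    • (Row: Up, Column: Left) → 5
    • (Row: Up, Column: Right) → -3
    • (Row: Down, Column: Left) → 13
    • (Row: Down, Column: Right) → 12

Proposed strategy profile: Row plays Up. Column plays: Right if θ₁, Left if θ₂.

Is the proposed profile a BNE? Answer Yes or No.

A profile is a BNE iff every type of every player is best-responding given beliefs about the other side.
Row plays Up: E[Up] = 0.375·(3) + 0.625·(8) = 6.125; E[Down] = 1.375. Best-responding. ✓
Column (type θ₁), facing Up: Left gives -7, Right gives 4. Proposed Right is best. ✓
Column (type θ₂), facing Up: Left gives 5, Right gives -3. Proposed Left is best. ✓

Yes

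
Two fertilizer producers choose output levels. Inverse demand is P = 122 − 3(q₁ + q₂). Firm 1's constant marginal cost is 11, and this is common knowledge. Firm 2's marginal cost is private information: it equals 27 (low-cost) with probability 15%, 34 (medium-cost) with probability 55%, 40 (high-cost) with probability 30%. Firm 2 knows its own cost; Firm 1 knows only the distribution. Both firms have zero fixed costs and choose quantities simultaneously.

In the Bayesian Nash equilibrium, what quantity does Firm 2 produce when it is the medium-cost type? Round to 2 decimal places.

Type-c best response for Firm 2: q₂(c) = (122 − c)/6 − q₁/2.
Firm 1 maximizes expected profit; its first-order condition is 122 − 6q₁ − 3E[q₂] − 11 = 0.
Substituting E[q₂] and solving: E[c₂] = 34.75, so q₁ = (122 − 2·11 + 34.75)/9 = 14.9722.
q₂(medium-cost) = (122 − 34 − 3·14.9722)/6 = 7.18056.

7.18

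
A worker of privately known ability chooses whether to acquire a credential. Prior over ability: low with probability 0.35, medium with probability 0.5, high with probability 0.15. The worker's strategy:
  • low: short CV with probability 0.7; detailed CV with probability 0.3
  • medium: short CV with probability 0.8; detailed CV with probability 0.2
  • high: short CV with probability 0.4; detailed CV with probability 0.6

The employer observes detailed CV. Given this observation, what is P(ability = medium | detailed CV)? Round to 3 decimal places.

0.339

P(detailed CV) = 0.35·0.3 + 0.5·0.2 + 0.15·0.6 = 0.295
P(medium | detailed CV) = (0.5·0.2) / 0.295 = 0.1 / 0.295 = 0.338983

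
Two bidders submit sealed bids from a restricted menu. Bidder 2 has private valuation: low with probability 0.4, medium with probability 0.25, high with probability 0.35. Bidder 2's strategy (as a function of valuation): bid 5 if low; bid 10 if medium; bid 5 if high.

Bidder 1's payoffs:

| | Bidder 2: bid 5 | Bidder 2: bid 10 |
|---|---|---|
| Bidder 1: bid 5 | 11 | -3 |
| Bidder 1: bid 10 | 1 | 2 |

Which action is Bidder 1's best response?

Compute Bidder 1's expected payoff for each action, taking the expectation over Bidder 2's type.
E[bid 5] = 0.4·(11) + 0.25·(-3) + 0.35·(11) = 7.5
E[bid 10] = 0.4·(1) + 0.25·(2) + 0.35·(1) = 1.25
Best response: bid 5 (7.5 is the largest).

bid 5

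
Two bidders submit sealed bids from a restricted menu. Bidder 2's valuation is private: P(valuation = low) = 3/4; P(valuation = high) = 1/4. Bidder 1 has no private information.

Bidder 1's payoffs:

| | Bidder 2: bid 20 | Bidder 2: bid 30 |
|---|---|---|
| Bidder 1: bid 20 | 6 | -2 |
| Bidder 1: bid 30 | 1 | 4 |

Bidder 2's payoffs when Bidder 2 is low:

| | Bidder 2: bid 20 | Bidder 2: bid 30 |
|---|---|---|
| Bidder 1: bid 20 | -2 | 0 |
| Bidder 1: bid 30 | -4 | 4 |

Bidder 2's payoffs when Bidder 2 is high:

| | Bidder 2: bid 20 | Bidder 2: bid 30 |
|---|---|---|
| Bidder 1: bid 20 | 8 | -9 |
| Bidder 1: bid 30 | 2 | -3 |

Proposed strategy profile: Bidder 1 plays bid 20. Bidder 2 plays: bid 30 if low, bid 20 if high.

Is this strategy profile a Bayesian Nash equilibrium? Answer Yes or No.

No

Bidder 1 plays bid 20: E[bid 20] = 3/4·(-2) + 1/4·(6) = 0; E[bid 30] = 13/4. Not best-responding. ✗
Bidder 2 (valuation low), facing bid 20: bid 20 gives -2, bid 30 gives 0. Proposed bid 30 is best. ✓
Bidder 2 (valuation high), facing bid 20: bid 20 gives 8, bid 30 gives -9. Proposed bid 20 is best. ✓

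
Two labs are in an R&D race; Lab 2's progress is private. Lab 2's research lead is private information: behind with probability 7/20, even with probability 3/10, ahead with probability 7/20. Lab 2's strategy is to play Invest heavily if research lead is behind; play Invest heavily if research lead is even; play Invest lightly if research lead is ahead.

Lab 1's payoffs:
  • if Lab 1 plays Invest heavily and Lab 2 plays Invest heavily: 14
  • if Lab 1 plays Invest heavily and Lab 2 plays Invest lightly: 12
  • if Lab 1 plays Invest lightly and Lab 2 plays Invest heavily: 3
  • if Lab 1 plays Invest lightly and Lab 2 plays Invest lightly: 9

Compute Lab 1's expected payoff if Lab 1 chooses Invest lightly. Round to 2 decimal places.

5.10

E[Invest lightly] = 7/20·3 + 3/10·3 + 7/20·9 = 21/20 + 9/10 + 63/20 = 51/10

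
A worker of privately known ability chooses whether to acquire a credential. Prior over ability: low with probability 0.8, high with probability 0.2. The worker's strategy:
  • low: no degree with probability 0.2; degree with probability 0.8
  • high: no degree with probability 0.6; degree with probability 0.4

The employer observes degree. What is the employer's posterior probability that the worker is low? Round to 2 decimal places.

0.89

Apply Bayes' rule using the sender's strategy as the likelihood.
P(degree) = 0.8·0.8 + 0.2·0.4 = 0.72
P(low | degree) = (0.8·0.8) / 0.72 = 0.64 / 0.72 = 0.888889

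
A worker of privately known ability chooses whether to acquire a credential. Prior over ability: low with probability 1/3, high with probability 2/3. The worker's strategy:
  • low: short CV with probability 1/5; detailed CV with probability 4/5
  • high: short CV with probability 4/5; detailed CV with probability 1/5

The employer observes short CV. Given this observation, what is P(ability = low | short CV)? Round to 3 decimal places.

0.111

P(short CV) = (1/3)·(1/5) + (2/3)·(4/5) = 3/5
P(low | short CV) = ((1/3)·(1/5)) / (3/5) = (1/15) / (3/5) = 1/9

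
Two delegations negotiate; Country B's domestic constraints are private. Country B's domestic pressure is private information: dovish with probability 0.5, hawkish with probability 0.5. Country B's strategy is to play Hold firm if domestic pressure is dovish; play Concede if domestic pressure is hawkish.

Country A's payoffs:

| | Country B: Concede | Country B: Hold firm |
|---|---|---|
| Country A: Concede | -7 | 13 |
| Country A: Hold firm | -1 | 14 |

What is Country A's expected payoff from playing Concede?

Take the expectation over Country B's domestic pressure, weighting each type's action by its prior probability.
E[Concede] = 0.5·13 + 0.5·(-7) = 6.5 + (-3.5) = 3

3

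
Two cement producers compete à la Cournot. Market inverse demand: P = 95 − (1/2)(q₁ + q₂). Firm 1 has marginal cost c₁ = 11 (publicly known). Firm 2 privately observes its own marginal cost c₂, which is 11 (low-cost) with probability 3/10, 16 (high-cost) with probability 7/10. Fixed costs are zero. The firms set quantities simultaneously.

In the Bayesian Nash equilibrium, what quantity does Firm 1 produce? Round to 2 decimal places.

58.33

Type-c best response for Firm 2: q₂(c) = (95 − c) − q₁/2.
Firm 1 maximizes expected profit; its first-order condition is 95 − q₁ − (1/2)E[q₂] − 11 = 0.
Substituting E[q₂] and solving: E[c₂] = 14.5, so q₁ = (95 − 2·11 + 14.5)/(3/2) = 58.3333.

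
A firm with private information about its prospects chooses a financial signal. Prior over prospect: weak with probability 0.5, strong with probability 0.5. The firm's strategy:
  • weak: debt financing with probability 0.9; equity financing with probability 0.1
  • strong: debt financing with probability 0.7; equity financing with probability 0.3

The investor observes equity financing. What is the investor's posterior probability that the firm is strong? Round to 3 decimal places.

0.750

Apply Bayes' rule using the sender's strategy as the likelihood.
P(equity financing) = 0.5·0.1 + 0.5·0.3 = 0.2
P(strong | equity financing) = (0.5·0.3) / 0.2 = 0.15 / 0.2 = 0.75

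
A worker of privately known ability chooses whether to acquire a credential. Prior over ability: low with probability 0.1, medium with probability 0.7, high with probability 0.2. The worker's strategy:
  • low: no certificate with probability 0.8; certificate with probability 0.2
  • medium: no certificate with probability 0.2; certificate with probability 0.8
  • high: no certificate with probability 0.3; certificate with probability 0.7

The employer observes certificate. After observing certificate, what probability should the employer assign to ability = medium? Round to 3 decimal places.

0.778

P(certificate) = 0.1·0.2 + 0.7·0.8 + 0.2·0.7 = 0.72
P(medium | certificate) = (0.7·0.8) / 0.72 = 0.56 / 0.72 = 0.777778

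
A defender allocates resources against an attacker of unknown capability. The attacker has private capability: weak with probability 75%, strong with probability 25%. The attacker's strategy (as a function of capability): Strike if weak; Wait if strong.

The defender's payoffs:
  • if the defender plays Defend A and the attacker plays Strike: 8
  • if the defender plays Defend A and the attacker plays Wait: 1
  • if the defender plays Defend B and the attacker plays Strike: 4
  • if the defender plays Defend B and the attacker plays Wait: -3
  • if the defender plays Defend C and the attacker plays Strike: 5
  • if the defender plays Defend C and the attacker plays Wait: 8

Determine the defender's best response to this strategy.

Defend A

E[Defend A] = 0.75·(8) + 0.25·(1) = 6.25
E[Defend B] = 0.75·(4) + 0.25·(-3) = 2.25
E[Defend C] = 0.75·(5) + 0.25·(8) = 5.75
Best response: Defend A (6.25 is the largest).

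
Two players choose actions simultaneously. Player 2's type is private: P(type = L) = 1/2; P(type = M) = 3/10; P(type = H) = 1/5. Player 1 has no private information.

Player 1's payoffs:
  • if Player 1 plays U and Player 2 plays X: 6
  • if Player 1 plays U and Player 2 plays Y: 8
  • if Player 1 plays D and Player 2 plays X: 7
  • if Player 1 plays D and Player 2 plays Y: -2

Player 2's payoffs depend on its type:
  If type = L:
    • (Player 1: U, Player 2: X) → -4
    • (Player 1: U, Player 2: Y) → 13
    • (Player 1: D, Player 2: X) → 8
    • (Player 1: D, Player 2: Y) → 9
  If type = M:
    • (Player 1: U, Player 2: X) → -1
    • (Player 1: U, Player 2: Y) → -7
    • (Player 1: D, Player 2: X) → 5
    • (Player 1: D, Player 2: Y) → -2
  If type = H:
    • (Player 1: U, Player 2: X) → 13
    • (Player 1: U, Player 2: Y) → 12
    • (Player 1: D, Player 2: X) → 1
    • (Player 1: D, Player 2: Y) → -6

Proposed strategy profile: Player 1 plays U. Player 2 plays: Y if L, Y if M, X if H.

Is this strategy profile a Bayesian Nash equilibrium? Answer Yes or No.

Player 1 plays U: E[U] = 1/2·(8) + 3/10·(8) + 1/5·(6) = 38/5; E[D] = -1/5. Best-responding. ✓
Player 2 (type L), facing U: X gives -4, Y gives 13. Proposed Y is best. ✓
Player 2 (type M), facing U: X gives -1, Y gives -7. Proposed Y is not best — profitable deviation exists. ✗
Player 2 (type H), facing U: X gives 13, Y gives 12. Proposed X is best. ✓

No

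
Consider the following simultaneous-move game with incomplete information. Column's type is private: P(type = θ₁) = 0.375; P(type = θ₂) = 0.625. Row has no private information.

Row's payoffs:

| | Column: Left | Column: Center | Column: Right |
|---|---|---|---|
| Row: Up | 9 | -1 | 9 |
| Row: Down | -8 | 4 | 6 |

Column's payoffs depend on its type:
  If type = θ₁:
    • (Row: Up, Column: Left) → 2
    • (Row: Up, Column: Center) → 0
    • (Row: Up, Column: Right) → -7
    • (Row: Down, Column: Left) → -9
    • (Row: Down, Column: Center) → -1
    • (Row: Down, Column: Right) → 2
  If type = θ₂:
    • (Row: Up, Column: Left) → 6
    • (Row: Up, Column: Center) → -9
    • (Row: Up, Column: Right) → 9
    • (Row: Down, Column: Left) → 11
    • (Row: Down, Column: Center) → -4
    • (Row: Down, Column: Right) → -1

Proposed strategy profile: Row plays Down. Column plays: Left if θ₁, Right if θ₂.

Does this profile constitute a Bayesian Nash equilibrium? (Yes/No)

No

Row plays Down: E[Down] = 0.375·(-8) + 0.625·(6) = 0.75; E[Up] = 9. Not best-responding. ✗
Column (type θ₁), facing Down: Left gives -9, Center gives -1, Right gives 2. Proposed Left is not best — profitable deviation exists. ✗
Column (type θ₂), facing Down: Left gives 11, Center gives -4, Right gives -1. Proposed Right is not best — profitable deviation exists. ✗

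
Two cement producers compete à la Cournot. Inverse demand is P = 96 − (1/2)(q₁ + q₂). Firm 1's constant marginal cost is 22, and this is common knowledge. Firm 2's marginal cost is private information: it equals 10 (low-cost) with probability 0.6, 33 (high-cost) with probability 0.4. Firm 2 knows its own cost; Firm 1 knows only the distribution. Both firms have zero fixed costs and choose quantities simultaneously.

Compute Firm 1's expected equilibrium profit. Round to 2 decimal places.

1126.54

Type-c best response for Firm 2: q₂(c) = (96 − c) − q₁/2.
Firm 1 maximizes expected profit; its first-order condition is 96 − q₁ − (1/2)E[q₂] − 22 = 0.
Substituting E[q₂] and solving: E[c₂] = 19.2, so q₁ = (96 − 2·22 + 19.2)/(3/2) = 47.4667.
E[P] = 96 − (1/2)·(q₁ + E[q₂]) = 45.7333; Firm 1's expected profit = (E[P] − 22)·q₁ = (45.7333 − 22)·47.4667 = 1126.54.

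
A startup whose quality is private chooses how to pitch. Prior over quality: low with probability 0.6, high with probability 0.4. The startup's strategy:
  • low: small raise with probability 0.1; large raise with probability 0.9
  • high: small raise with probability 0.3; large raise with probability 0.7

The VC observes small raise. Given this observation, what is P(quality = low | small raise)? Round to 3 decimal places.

Apply Bayes' rule using the sender's strategy as the likelihood.
P(small raise) = 0.6·0.1 + 0.4·0.3 = 0.18
P(low | small raise) = (0.6·0.1) / 0.18 = 0.06 / 0.18 = 0.333333

0.333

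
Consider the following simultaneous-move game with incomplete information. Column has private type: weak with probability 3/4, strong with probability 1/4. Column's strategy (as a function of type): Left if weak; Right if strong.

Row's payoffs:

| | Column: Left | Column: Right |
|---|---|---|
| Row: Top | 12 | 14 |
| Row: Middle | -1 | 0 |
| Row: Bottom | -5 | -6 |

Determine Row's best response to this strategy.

E[Top] = 3/4·(12) + 1/4·(14) = 25/2
E[Middle] = 3/4·(-1) + 1/4·(0) = -3/4
E[Bottom] = 3/4·(-5) + 1/4·(-6) = -21/4
Best response: Top (25/2 is the largest).

Top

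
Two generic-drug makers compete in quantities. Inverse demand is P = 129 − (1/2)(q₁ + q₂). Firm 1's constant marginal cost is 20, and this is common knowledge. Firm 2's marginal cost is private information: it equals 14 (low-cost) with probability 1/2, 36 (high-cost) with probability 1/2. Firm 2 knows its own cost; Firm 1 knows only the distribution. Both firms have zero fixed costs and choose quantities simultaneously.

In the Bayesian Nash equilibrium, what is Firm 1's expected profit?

2888

Type-c best response for Firm 2: q₂(c) = (129 − c) − q₁/2.
Firm 1 maximizes expected profit; its first-order condition is 129 − q₁ − (1/2)E[q₂] − 20 = 0.
Substituting E[q₂] and solving: E[c₂] = 25, so q₁ = (129 − 2·20 + 25)/(3/2) = 76.
E[P] = 129 − (1/2)·(q₁ + E[q₂]) = 58; Firm 1's expected profit = (E[P] − 20)·q₁ = (58 − 20)·76 = 2888.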